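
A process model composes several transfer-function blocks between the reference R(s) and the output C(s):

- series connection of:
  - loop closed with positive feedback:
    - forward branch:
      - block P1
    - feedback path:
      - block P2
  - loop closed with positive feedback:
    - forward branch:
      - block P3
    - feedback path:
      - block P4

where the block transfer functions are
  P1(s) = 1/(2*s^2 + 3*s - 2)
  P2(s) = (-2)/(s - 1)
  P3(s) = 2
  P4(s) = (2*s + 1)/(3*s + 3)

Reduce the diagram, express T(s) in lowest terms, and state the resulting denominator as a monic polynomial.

Answer: s^3 + s^2/2 - 5*s/2 + 2

Working:
Step 1 - collapse the loop (P1 forward, P2 return), giving (s - 1)/(2*s^3 + s^2 - 5*s + 4)
Step 2 - collapse the loop (P3 forward, P4 return), giving (-6*s - 6)/(s - 1)
Step 3 - reduce the series chain [P1/(1-P1*P2)], [P3/(1-P3*P4)], giving (-6*s - 6)/(2*s^3 + s^2 - 5*s + 4)
No further cancellation is possible in the step-3 result, so that is T(s). Its denominator becomes monic after dividing by the leading coefficient 2.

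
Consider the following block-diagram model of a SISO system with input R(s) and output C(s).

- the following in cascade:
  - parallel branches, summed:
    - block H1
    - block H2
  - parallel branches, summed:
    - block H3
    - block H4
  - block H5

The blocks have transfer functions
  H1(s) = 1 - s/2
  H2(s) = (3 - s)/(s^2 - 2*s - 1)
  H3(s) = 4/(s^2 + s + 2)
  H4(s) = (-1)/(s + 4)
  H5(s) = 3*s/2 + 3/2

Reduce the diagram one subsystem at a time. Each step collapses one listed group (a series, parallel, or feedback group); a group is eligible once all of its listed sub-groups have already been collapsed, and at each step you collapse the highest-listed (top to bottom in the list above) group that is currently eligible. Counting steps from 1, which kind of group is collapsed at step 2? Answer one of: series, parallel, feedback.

(1) combine H1, H2 in parallel
(2) sum the parallel branches H3, H4
(3) reduce the series chain (H1+H2), (H3+H4), H5
Step 2: parallel.

Therefore the answer is parallel.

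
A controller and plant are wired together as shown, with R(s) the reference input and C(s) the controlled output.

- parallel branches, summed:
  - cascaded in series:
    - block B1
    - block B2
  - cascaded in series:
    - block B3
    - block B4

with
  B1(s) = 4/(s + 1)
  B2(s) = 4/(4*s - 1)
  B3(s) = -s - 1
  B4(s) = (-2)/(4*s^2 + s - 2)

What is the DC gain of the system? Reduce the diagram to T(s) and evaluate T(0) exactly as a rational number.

(1) combine B1, B2 in series -> 16/(4*s^2 + 3*s - 1)
(2) cascade B3, B4 -> (2*s + 2)/(4*s^2 + s - 2)
(3) reduce the parallel group (B1*B2), (B3*B4) -> (8*s^3 + 78*s^2 + 20*s - 34)/(16*s^4 + 16*s^3 - 9*s^2 - 7*s + 2)
That last expression is T(s); at s = 0 only the constant terms survive, so T(0) = -34/2 = -17.

Therefore the answer is -17.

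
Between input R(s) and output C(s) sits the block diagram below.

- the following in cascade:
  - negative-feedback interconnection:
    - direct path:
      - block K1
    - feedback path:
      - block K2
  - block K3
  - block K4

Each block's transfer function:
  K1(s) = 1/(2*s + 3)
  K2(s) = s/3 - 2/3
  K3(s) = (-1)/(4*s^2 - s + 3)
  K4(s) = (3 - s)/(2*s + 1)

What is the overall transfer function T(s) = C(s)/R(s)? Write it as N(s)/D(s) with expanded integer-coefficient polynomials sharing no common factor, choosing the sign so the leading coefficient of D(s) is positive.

Reducing step by step:

Step 1. feedback reduction of K1, K2 gives 3/(7*s + 7)
Step 2. series reduction of [K1/(1+K1*K2)], K3, K4 - this is the overall T(s), already in the required normalized form

Answer: (3*s - 9)/(56*s^4 + 70*s^3 + 49*s^2 + 56*s + 21)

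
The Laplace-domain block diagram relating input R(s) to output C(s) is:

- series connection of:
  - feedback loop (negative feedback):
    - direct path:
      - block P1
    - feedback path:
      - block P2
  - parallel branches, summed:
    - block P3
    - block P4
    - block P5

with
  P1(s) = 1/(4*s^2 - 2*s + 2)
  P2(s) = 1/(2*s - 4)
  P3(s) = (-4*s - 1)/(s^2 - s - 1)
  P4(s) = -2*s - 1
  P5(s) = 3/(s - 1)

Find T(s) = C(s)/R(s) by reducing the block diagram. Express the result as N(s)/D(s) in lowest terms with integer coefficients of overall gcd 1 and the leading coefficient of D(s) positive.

(1) collapse the loop (P1 forward, P2 return) = (2*s - 4)/(8*s^3 - 20*s^2 + 12*s - 7)
(2) combine P3, P4, P5 in parallel = (-2*s^4 + 3*s^3 + s^2 - 2*s - 3)/(s^3 - 2*s^2 + 1)
(3) combine [P1/(1+P1*P2)], (P3+P4+P5) in series: this yields T(s), and no further normalization is needed

Therefore the answer is (-4*s^5 + 14*s^4 - 10*s^3 - 8*s^2 + 2*s + 12)/(8*s^6 - 36*s^5 + 52*s^4 - 23*s^3 - 6*s^2 + 12*s - 7).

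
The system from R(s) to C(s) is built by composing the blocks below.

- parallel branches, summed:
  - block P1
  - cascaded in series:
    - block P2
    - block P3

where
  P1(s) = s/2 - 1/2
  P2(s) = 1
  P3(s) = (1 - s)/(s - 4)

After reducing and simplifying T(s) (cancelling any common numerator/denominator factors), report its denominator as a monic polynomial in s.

Step 1: cascade P2, P3 gives (1 - s)/(s - 4)
Step 2: reduce the parallel group P1, (P2*P3) gives (s^2 - 7*s + 6)/(2*s - 8)
No further cancellation is possible in the step-2 result, so that is T(s). Its denominator becomes monic after dividing by the leading coefficient 2.

Hence the answer: s - 4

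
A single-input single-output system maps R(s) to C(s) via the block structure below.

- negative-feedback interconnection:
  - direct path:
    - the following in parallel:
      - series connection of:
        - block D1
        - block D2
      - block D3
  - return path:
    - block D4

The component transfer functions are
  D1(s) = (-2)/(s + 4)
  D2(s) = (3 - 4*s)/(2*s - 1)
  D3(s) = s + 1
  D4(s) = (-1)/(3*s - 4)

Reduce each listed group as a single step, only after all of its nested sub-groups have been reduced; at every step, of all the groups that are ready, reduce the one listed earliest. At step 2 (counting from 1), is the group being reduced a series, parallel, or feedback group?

The answer is parallel.

Reasoning:
Step 1 - reduce the series chain D1, D2
Step 2 - sum the parallel branches (D1*D2), D3
Step 3 - apply the feedback formula to ((D1*D2)+D3), D4
So the answer for step 2 is parallel.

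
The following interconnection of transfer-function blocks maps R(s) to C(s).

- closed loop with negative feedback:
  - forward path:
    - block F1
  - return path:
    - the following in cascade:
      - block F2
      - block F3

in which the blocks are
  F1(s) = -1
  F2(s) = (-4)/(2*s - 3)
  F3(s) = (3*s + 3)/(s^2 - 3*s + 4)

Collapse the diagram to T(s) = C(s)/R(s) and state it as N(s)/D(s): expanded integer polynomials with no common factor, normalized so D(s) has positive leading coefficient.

Step 1 - series reduction of F2, F3 -> (-12*s - 12)/(2*s^3 - 9*s^2 + 17*s - 12)
Step 2 - reduce the feedback loop with forward F1 and return (F2*F3): this yields T(s), and no further normalization is needed

Answer: (-2*s^3 + 9*s^2 - 17*s + 12)/(2*s^3 - 9*s^2 + 29*s)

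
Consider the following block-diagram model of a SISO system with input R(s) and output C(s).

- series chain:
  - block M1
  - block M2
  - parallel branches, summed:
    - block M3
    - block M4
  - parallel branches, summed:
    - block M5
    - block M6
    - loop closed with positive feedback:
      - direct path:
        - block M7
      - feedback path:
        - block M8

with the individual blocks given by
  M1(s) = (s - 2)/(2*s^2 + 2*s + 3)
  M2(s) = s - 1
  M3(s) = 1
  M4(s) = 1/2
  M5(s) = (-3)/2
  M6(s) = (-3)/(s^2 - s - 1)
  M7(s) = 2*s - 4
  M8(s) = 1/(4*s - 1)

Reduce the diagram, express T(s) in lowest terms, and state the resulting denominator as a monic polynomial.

Answer: s^5 + 3*s^4/2 - s^3/2 - 13*s^2/4 - 21*s/4 - 9/4

Working:
Step 1 - combine M3, M4 in parallel: 3/2
Step 2 - feedback reduction of M7, M8: (8*s^2 - 18*s + 4)/(2*s + 3)
Step 3 - combine M5, M6, [M7/(1-M7*M8)] in parallel: (16*s^4 - 58*s^3 + 25*s^2 + 31*s - 17)/(4*s^3 + 2*s^2 - 10*s - 6)
Step 4 - combine M1, M2, (M3+M4), (M5+M6+[M7/(1-M7*M8)]) in series: (48*s^6 - 318*s^5 + 693*s^4 - 480*s^3 - 180*s^2 + 339*s - 102)/(16*s^5 + 24*s^4 - 8*s^3 - 52*s^2 - 84*s - 36)
T(s) is the step-4 result (common factors already cancelled). Leading coefficient of the denominator: 16. Divide through by 16 for the monic polynomial.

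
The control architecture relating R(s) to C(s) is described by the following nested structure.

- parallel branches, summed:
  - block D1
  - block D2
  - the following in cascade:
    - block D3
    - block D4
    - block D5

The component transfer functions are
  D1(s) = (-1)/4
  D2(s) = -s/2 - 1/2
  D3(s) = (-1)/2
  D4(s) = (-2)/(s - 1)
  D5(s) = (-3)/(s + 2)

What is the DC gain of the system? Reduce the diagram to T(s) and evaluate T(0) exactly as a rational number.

Step 1 - multiply D3, D4, D5 (series) -> (-3)/(s^2 + s - 2)
Step 2 - parallel reduction of D1, D2, (D3*D4*D5) -> (-2*s^3 - 5*s^2 + s - 6)/(4*s^2 + 4*s - 8)
Step 2 gives the overall T(s). Then T(0) = -6/(-8) = 3/4.

Answer: 3/4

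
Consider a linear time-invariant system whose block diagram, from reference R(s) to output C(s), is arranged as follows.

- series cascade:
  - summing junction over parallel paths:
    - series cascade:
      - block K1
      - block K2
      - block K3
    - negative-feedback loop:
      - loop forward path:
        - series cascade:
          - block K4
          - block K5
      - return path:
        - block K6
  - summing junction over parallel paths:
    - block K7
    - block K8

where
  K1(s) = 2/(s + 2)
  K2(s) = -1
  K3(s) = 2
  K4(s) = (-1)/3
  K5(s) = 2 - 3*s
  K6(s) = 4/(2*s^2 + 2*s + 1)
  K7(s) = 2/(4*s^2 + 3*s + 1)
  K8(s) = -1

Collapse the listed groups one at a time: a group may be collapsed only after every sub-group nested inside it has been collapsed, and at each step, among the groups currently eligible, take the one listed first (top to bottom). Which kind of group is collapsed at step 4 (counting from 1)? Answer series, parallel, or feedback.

Step 1. cascade K1, K2, K3
Step 2. cascade K4, K5
Step 3. reduce the feedback loop with forward (K4*K5) and return K6
Step 4. sum the parallel branches (K1*K2*K3), [(K4*K5)/(1+(K4*K5)*K6)]
Step 5. combine K7, K8 in parallel
Step 6. cascade ((K1*K2*K3)+[(K4*K5)/(1+(K4*K5)*K6)]), (K7+K8)
So the answer for step 4 is parallel.

Therefore the answer is parallel.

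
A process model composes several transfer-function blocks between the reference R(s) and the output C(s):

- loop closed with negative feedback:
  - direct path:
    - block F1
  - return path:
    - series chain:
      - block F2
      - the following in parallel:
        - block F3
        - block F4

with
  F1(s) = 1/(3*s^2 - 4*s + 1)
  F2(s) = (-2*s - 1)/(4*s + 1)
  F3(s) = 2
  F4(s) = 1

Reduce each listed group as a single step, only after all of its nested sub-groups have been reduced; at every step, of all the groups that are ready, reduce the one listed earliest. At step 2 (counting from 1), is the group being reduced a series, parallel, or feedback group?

1. combine F3, F4 in parallel
2. multiply F2, (F3+F4) (series)
3. reduce the feedback loop with forward F1 and return (F2*(F3+F4))
The group at step 2 is a series group.

Answer: series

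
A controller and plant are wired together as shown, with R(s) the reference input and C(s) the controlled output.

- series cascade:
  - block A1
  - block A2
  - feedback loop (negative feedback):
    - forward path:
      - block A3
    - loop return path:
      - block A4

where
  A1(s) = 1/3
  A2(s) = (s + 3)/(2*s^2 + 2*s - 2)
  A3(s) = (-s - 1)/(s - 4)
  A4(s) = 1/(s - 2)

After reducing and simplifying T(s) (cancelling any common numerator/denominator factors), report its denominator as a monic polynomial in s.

Step 1 - collapse the loop (A3 forward, A4 return), giving (-s^2 + s + 2)/(s^2 - 7*s + 7)
Step 2 - series reduction of A1, A2, [A3/(1+A3*A4)], giving (-s^3 - 2*s^2 + 5*s + 6)/(6*s^4 - 36*s^3 - 6*s^2 + 84*s - 42)
The result of step 2 is T(s) in lowest terms. Its denominator has leading coefficient 6; dividing the denominator through by 6 makes it monic.

Answer: s^4 - 6*s^3 - s^2 + 14*s - 7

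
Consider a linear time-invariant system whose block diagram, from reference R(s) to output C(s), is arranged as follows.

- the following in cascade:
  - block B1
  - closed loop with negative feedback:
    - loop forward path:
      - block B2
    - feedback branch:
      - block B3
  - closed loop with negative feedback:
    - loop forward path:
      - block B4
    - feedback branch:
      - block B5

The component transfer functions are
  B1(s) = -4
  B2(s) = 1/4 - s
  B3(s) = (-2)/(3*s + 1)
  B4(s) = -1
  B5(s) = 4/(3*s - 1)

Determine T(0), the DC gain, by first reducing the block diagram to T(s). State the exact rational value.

First reduce the diagram to T(s).

Step 1. apply the feedback formula to B2, B3 -> (-12*s^2 - s + 1)/(20*s + 2)
Step 2. feedback reduction of B4, B5 -> (1 - 3*s)/(3*s - 5)
Step 3. reduce the series chain B1, [B2/(1+B2*B3)], [B4/(1+B4*B5)] -> (-72*s^3 + 18*s^2 + 8*s - 2)/(30*s^2 - 47*s - 5)
The step-3 result is T(s). Setting s = 0: T(0) = -2/(-5) = 2/5.

Answer: 2/5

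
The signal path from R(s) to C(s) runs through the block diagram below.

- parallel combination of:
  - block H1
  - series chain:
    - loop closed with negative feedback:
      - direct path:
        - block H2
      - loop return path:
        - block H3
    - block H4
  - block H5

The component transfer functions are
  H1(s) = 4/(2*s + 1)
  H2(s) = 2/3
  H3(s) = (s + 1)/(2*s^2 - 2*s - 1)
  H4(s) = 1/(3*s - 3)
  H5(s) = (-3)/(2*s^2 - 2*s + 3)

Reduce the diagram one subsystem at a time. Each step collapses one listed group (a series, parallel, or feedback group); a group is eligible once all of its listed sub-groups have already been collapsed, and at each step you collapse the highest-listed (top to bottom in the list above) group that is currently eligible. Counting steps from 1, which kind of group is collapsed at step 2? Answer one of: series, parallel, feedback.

Reducing step by step:

1. reduce the feedback loop with forward H2 and return H3
2. cascade [H2/(1+H2*H3)], H4
3. parallel reduction of H1, ([H2/(1+H2*H3)]*H4), H5
At step 2 the group reduced is series.

Answer: series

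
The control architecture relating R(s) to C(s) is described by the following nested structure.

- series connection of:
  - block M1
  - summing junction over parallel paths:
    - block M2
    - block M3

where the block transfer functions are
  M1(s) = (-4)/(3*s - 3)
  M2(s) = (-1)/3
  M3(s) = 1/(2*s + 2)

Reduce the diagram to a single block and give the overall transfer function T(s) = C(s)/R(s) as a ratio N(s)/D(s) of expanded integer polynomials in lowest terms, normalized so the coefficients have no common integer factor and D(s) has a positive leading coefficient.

First reduce the diagram to T(s).

Step 1. parallel reduction of M2, M3 -> (1 - 2*s)/(6*s + 6)
Step 2. cascade M1, (M2+M3), which is the overall transfer function T(s) = C(s)/R(s) in lowest terms

Answer: (4*s - 2)/(9*s^2 - 9)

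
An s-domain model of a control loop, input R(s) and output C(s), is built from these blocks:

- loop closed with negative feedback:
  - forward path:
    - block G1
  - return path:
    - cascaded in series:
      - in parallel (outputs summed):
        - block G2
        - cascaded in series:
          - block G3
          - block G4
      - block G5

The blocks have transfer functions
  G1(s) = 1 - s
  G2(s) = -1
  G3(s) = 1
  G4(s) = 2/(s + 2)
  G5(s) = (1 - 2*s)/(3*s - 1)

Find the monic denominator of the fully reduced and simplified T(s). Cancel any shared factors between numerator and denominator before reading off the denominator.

(1) combine G3, G4 in series; result 2/(s + 2)
(2) combine G2, (G3*G4) in parallel; result (-s)/(s + 2)
(3) multiply (G2+(G3*G4)), G5 (series); result (2*s^2 - s)/(3*s^2 + 5*s - 2)
(4) apply the feedback formula to G1, ((G2+(G3*G4))*G5); result (3*s^3 + 2*s^2 - 7*s + 2)/(2*s^3 - 6*s^2 - 4*s + 2)
Step 4 gives the fully reduced T(s), with no common factor left to cancel. The denominator's leading coefficient is 2, so divide each of its coefficients by 2 to get the monic form.

Answer: s^3 - 3*s^2 - 2*s + 1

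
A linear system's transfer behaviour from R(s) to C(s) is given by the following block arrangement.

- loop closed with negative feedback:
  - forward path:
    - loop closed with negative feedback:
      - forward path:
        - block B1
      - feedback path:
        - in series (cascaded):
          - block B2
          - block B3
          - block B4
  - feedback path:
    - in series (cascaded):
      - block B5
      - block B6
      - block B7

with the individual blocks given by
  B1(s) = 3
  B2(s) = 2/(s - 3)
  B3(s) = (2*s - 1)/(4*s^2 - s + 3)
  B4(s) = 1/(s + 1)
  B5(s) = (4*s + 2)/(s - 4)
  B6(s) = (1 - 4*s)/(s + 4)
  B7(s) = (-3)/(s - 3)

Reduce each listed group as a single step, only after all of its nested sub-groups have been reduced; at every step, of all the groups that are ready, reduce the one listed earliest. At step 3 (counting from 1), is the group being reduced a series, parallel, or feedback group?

Step 1 - multiply B2, B3, B4 (series)
Step 2 - feedback reduction of B1, (B2*B3*B4)
Step 3 - reduce the series chain B5, B6, B7
Step 4 - apply the feedback formula to [B1/(1+B1*(B2*B3*B4))], (B5*B6*B7)
At step 3 the group reduced is series.

Hence the answer: series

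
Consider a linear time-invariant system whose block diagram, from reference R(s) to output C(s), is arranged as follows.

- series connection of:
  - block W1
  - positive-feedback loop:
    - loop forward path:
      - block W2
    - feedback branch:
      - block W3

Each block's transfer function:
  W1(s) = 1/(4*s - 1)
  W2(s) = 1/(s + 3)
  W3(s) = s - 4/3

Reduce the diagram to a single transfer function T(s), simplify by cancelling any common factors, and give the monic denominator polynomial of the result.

Reducing step by step:

Step 1: collapse the loop (W2 forward, W3 return), giving 3/13
Step 2: combine W1, [W2/(1-W2*W3)] in series, giving 3/(52*s - 13)
Step 2 gives the fully reduced T(s), with no common factor left to cancel. The denominator's leading coefficient is 52, so divide each of its coefficients by 52 to get the monic form.

Answer: s - 1/4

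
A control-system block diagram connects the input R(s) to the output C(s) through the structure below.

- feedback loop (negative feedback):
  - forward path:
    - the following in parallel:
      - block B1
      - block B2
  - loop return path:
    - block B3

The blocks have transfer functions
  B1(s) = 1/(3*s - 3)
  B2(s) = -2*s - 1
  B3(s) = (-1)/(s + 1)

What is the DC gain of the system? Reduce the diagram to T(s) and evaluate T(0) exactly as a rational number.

First reduce the diagram to T(s).

Step 1. combine B1, B2 in parallel, giving (-6*s^2 + 3*s + 4)/(3*s - 3)
Step 2. apply the feedback formula to (B1+B2), B3, giving (-6*s^3 - 3*s^2 + 7*s + 4)/(9*s^2 - 3*s - 7)
Evaluating the step-2 result (the overall T(s)) at s = 0 gives T(0) = 4/(-7) = -4/7.

Answer: -4/7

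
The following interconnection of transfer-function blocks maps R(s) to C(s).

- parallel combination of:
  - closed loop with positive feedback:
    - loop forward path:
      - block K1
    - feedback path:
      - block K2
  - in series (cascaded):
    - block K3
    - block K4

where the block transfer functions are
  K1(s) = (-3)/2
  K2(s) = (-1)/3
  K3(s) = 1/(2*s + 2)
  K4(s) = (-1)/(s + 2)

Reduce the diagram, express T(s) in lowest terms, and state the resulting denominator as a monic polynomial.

Step 1: feedback reduction of K1, K2: -3
Step 2: cascade K3, K4: (-1)/(2*s^2 + 6*s + 4)
Step 3: add [K1/(1-K1*K2)], (K3*K4) (parallel): (-6*s^2 - 18*s - 13)/(2*s^2 + 6*s + 4)
The result of step 3 is T(s) in lowest terms. Its denominator has leading coefficient 2; dividing the denominator through by 2 makes it monic.

Therefore the answer is s^2 + 3*s + 2.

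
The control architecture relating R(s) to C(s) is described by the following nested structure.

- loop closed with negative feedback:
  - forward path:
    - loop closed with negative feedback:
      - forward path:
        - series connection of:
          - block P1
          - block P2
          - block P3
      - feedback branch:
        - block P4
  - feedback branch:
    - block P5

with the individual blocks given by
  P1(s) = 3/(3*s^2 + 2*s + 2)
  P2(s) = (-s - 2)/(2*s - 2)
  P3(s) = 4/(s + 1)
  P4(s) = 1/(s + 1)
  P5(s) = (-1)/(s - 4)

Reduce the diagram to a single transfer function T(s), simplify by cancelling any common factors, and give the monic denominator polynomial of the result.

Reducing step by step:

(1) combine P1, P2, P3 in series = (-6*s - 12)/(3*s^4 + 2*s^3 - s^2 - 2*s - 2)
(2) apply the feedback formula to (P1*P2*P3), P4 = (-6*s^2 - 18*s - 12)/(3*s^5 + 5*s^4 + s^3 - 3*s^2 - 10*s - 14)
(3) reduce the feedback loop with forward [(P1*P2*P3)/(1+(P1*P2*P3)*P4)] and return P5 = (-6*s^3 + 6*s^2 + 60*s + 48)/(3*s^6 - 7*s^5 - 19*s^4 - 7*s^3 + 8*s^2 + 44*s + 68)
That last expression is T(s), already simplified. Scaling its denominator by 1/3 (the reciprocal of the leading coefficient) yields the monic denominator.

Answer: s^6 - 7*s^5/3 - 19*s^4/3 - 7*s^3/3 + 8*s^2/3 + 44*s/3 + 68/3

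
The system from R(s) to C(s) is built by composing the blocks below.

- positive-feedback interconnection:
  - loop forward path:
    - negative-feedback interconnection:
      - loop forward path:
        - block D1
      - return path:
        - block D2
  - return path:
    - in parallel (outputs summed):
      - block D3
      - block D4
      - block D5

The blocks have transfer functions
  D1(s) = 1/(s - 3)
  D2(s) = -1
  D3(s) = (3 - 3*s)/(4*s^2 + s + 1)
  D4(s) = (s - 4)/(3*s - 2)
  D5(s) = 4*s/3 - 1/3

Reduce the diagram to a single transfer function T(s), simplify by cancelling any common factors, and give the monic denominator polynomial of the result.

Step 1. apply the feedback formula to D1, D2: 1/(s - 4)
Step 2. combine D3, D4, D5 in parallel: (48*s^4 - 20*s^3 - 63*s^2 + 27*s - 28)/(36*s^3 - 15*s^2 + 3*s - 6)
Step 3. close the feedback loop around [D1/(1+D1*D2)], (D3+D4+D5): (-36*s^3 + 15*s^2 - 3*s + 6)/(12*s^4 + 139*s^3 - 126*s^2 + 45*s - 52)
Step 3 gives the fully reduced T(s), with no common factor left to cancel. The denominator's leading coefficient is 12, so divide each of its coefficients by 12 to get the monic form.

Therefore the answer is s^4 + 139*s^3/12 - 21*s^2/2 + 15*s/4 - 13/3.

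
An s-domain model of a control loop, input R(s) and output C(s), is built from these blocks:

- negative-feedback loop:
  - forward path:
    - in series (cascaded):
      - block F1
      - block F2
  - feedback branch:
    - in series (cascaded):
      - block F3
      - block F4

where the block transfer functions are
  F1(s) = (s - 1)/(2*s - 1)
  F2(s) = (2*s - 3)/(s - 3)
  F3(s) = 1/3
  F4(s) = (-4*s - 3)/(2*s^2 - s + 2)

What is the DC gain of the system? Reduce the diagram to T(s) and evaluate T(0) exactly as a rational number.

Reducing step by step:

1. combine F1, F2 in series: (2*s^2 - 5*s + 3)/(2*s^2 - 7*s + 3)
2. multiply F3, F4 (series): (-4*s - 3)/(6*s^2 - 3*s + 6)
3. collapse the loop ((F1*F2) forward, (F3*F4) return): (12*s^4 - 36*s^3 + 45*s^2 - 39*s + 18)/(12*s^4 - 56*s^3 + 65*s^2 - 48*s + 9)
The step-3 result is T(s). Setting s = 0: T(0) = 18/9 = 2.

Answer: 2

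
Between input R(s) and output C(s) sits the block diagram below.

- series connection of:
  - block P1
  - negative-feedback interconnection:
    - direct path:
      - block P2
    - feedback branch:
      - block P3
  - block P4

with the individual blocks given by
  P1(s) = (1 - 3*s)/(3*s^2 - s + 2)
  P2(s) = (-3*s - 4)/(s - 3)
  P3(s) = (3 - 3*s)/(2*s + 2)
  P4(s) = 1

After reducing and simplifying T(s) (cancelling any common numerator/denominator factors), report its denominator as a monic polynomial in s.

Answer: s^4 - 14*s^3/33 - 31*s^2/33 + 16*s/33 - 12/11

Working:
Step 1 - reduce the feedback loop with forward P2 and return P3; result (-6*s^2 - 14*s - 8)/(11*s^2 - s - 18)
Step 2 - combine P1, [P2/(1+P2*P3)], P4 in series; result (18*s^3 + 36*s^2 + 10*s - 8)/(33*s^4 - 14*s^3 - 31*s^2 + 16*s - 36)
No further cancellation is possible in the step-2 result, so that is T(s). Its denominator becomes monic after dividing by the leading coefficient 33.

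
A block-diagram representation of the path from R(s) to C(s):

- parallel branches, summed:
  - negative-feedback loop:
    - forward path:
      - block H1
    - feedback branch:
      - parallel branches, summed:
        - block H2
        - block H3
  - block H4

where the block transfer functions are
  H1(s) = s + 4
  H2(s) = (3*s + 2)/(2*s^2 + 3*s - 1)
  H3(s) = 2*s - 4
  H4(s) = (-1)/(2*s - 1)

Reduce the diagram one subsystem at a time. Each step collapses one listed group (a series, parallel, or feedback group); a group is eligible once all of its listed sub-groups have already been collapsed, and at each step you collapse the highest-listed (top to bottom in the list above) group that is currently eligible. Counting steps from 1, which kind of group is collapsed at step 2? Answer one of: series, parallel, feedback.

(1) combine H2, H3 in parallel
(2) feedback reduction of H1, (H2+H3)
(3) sum the parallel branches [H1/(1+H1*(H2+H3))], H4
The group at step 2 is a feedback group.

Answer: feedback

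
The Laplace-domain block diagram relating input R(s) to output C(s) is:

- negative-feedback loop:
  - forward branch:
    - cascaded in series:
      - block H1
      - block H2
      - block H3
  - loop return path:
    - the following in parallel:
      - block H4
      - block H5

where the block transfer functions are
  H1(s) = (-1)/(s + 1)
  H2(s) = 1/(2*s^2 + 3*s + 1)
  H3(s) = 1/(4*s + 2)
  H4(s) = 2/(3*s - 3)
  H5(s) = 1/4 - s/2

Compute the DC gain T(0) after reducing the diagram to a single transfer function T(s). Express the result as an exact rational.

Step 1. combine H1, H2, H3 in series; result (-1)/(8*s^4 + 24*s^3 + 26*s^2 + 12*s + 2)
Step 2. add H4, H5 (parallel); result (-6*s^2 + 9*s + 5)/(12*s - 12)
Step 3. feedback reduction of (H1*H2*H3), (H4+H5); result (12 - 12*s)/(96*s^5 + 192*s^4 + 24*s^3 - 162*s^2 - 129*s - 29)
Evaluating the step-3 result (the overall T(s)) at s = 0 gives T(0) = 12/(-29) = -12/29.

Hence the answer: -12/29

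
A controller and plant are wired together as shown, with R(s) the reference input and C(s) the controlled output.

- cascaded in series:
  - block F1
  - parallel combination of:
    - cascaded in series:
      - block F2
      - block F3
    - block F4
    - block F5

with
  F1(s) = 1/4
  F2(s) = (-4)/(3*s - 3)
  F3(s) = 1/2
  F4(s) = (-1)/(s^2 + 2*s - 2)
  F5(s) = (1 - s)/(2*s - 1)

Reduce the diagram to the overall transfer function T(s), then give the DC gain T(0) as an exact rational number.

The answer is 1/24.

Reasoning:
(1) cascade F2, F3: (-2)/(3*s - 3)
(2) combine (F2*F3), F4, F5 in parallel: (-3*s^4 - 4*s^3 + 3*s^2 + 3*s - 1)/(6*s^4 + 3*s^3 - 27*s^2 + 24*s - 6)
(3) series reduction of F1, ((F2*F3)+F4+F5): (-3*s^4 - 4*s^3 + 3*s^2 + 3*s - 1)/(24*s^4 + 12*s^3 - 108*s^2 + 96*s - 24)
That last expression is T(s); at s = 0 only the constant terms survive, so T(0) = -1/(-24) = 1/24.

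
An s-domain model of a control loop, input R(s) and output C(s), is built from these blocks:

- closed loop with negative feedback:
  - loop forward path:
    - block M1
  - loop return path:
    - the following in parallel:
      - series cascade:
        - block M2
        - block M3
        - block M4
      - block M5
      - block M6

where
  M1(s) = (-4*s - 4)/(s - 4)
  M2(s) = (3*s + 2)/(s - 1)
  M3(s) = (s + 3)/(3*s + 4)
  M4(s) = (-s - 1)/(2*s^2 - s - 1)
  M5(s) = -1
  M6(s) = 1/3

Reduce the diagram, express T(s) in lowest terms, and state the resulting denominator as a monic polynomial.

Step 1: multiply M2, M3, M4 (series) = (-3*s^3 - 14*s^2 - 17*s - 6)/(6*s^4 - s^3 - 12*s^2 + 3*s + 4)
Step 2: parallel reduction of (M2*M3*M4), M5, M6 = (-12*s^4 - 7*s^3 - 18*s^2 - 57*s - 26)/(18*s^4 - 3*s^3 - 36*s^2 + 9*s + 12)
Step 3: apply the feedback formula to M1, ((M2*M3*M4)+M5+M6) = (-72*s^5 - 60*s^4 + 156*s^3 + 108*s^2 - 84*s - 48)/(66*s^5 + s^4 + 76*s^3 + 453*s^2 + 308*s + 56)
Step 3 gives the fully reduced T(s), with no common factor left to cancel. The denominator's leading coefficient is 66, so divide each of its coefficients by 66 to get the monic form.

Hence the answer: s^5 + s^4/66 + 38*s^3/33 + 151*s^2/22 + 14*s/3 + 28/33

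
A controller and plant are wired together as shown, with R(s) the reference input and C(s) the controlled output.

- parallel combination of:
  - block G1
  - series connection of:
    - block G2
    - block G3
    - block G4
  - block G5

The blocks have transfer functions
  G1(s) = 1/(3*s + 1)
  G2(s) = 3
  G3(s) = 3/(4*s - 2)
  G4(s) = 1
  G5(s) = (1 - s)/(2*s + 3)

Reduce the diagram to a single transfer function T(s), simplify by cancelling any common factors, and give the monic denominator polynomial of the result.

First reduce the diagram to T(s).

Step 1. reduce the series chain G2, G3, G4, giving 9/(4*s - 2)
Step 2. add G1, (G2*G3*G4), G5 (parallel), giving (-12*s^3 + 76*s^2 + 107*s + 19)/(24*s^3 + 32*s^2 - 10*s - 6)
The result of step 2 is T(s) in lowest terms. Its denominator has leading coefficient 24; dividing the denominator through by 24 makes it monic.

Answer: s^3 + 4*s^2/3 - 5*s/12 - 1/4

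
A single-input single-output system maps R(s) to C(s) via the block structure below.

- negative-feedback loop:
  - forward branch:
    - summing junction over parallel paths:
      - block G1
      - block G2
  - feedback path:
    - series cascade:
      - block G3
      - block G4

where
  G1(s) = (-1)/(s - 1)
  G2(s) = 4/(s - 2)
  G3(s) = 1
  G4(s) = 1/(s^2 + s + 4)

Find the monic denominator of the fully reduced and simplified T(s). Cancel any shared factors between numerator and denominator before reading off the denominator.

[1] add G1, G2 (parallel), giving (3*s - 2)/(s^2 - 3*s + 2)
[2] multiply G3, G4 (series), giving 1/(s^2 + s + 4)
[3] collapse the loop ((G1+G2) forward, (G3*G4) return), giving (3*s^3 + s^2 + 10*s - 8)/(s^4 - 2*s^3 + 3*s^2 - 7*s + 6)
Step 3 gives the fully reduced T(s), with no common factor left to cancel. The denominator is already monic (leading coefficient 1).

Final answer: s^4 - 2*s^3 + 3*s^2 - 7*s + 6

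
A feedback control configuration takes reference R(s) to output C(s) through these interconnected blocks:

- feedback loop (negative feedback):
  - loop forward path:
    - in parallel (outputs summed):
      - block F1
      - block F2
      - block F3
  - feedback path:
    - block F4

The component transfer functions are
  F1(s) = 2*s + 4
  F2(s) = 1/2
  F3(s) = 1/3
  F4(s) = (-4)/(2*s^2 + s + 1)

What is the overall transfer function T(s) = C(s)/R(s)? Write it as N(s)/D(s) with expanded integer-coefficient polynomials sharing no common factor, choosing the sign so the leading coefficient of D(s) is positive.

Reducing step by step:

Step 1: add F1, F2, F3 (parallel) -> 2*s + 29/6
Step 2: feedback reduction of (F1+F2+F3), F4; the result is T(s) itself (integer coefficients, no common factor, positive leading denominator coefficient)

Answer: (24*s^3 + 70*s^2 + 41*s + 29)/(12*s^2 - 42*s - 110)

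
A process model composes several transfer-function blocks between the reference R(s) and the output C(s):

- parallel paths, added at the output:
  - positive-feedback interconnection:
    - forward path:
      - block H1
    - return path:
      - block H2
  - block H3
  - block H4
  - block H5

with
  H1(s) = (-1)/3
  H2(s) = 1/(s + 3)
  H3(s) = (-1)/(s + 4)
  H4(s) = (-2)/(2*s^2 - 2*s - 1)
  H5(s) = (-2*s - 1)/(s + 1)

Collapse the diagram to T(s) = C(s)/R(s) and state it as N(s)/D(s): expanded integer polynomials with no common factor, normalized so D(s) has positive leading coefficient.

(1) feedback reduction of H1, H2; result (-s - 3)/(3*s + 10)
(2) reduce the parallel group [H1/(1-H1*H2)], H3, H4, H5, giving the overall T(s)

Answer: (-14*s^5 - 102*s^4 - 151*s^3 + 152*s^2 + 134*s - 18)/(6*s^5 + 44*s^4 + 71*s^3 - 69*s^2 - 142*s - 40)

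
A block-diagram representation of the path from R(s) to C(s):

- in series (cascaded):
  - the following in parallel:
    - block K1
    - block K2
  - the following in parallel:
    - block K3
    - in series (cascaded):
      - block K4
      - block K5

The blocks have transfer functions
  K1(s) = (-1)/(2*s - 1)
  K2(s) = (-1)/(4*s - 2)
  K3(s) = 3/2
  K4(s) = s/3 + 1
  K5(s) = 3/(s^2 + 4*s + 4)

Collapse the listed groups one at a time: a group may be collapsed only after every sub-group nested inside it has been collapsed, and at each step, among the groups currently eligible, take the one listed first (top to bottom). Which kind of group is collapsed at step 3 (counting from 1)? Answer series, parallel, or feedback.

Step 1 - parallel reduction of K1, K2
Step 2 - reduce the series chain K4, K5
Step 3 - parallel reduction of K3, (K4*K5)
Step 4 - series reduction of (K1+K2), (K3+(K4*K5))
Step 3 collapses a parallel group.

Therefore the answer is parallel.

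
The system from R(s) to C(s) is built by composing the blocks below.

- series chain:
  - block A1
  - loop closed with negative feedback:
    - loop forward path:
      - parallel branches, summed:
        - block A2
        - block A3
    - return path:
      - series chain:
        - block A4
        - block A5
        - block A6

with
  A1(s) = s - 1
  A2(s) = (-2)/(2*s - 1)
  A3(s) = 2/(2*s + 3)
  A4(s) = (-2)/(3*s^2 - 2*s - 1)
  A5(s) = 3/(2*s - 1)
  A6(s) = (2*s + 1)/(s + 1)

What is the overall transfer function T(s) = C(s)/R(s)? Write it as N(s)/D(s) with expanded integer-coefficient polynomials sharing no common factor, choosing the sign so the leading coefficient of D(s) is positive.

The answer is (-48*s^5 + 56*s^4 + 48*s^3 - 64*s^2 + 8)/(24*s^6 + 20*s^5 - 50*s^4 - 21*s^3 + 29*s^2 + 97*s + 45).

Reasoning:
[1] sum the parallel branches A2, A3: (-8)/(4*s^2 + 4*s - 3)
[2] cascade A4, A5, A6: (-12*s - 6)/(6*s^4 - s^3 - 7*s^2 + s + 1)
[3] collapse the loop ((A2+A3) forward, (A4*A5*A6) return): (-48*s^4 + 8*s^3 + 56*s^2 - 8*s - 8)/(24*s^6 + 20*s^5 - 50*s^4 - 21*s^3 + 29*s^2 + 97*s + 45)
[4] combine A1, [(A2+A3)/(1+(A2+A3)*(A4*A5*A6))] in series - this is the overall T(s), already in the required normalized form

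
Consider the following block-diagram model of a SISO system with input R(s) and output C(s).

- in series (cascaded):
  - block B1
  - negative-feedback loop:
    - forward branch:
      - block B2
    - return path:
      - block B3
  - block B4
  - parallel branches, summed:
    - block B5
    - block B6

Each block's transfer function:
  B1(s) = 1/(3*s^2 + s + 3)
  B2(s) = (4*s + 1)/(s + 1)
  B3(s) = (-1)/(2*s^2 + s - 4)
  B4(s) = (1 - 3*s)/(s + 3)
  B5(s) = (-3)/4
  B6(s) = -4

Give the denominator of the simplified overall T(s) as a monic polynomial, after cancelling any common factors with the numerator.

[1] feedback reduction of B2, B3, giving (8*s^3 + 6*s^2 - 15*s - 4)/(2*s^3 + 3*s^2 - 7*s - 5)
[2] parallel reduction of B5, B6, giving (-19)/4
[3] multiply B1, [B2/(1+B2*B3)], B4, (B5+B6) (series), giving (456*s^4 + 190*s^3 - 969*s^2 + 57*s + 76)/(24*s^6 + 116*s^5 + 84*s^4 - 196*s^3 - 260*s^2 - 372*s - 180)
No further cancellation is possible in the step-3 result, so that is T(s). Its denominator becomes monic after dividing by the leading coefficient 24.

Final answer: s^6 + 29*s^5/6 + 7*s^4/2 - 49*s^3/6 - 65*s^2/6 - 31*s/2 - 15/2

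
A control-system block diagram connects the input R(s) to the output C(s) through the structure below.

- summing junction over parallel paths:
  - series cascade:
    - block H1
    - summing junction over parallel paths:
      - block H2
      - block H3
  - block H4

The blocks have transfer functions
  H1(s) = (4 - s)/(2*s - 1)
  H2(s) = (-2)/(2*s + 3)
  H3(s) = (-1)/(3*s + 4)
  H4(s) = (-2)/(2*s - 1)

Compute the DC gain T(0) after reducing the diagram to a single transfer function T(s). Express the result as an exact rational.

Reducing step by step:

1. reduce the parallel group H2, H3 -> (-8*s - 11)/(6*s^2 + 17*s + 12)
2. combine H1, (H2+H3) in series -> (8*s^2 - 21*s - 44)/(12*s^3 + 28*s^2 + 7*s - 12)
3. sum the parallel branches (H1*(H2+H3)), H4 -> (-4*s^2 - 55*s - 68)/(12*s^3 + 28*s^2 + 7*s - 12)
That last expression is T(s); at s = 0 only the constant terms survive, so T(0) = -68/(-12) = 17/3.

Answer: 17/3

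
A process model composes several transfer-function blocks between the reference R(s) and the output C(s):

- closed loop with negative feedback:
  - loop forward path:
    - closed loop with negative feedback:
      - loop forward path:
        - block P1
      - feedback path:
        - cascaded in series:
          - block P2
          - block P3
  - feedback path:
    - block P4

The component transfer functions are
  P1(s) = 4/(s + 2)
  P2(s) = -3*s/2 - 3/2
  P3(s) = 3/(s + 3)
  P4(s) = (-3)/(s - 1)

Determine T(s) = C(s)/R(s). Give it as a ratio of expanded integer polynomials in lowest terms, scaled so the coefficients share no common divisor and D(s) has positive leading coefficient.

1. cascade P2, P3 -> (-9*s - 9)/(2*s + 6)
2. collapse the loop (P1 forward, (P2*P3) return) -> (4*s + 12)/(s^2 - 13*s - 12)
3. feedback reduction of [P1/(1+P1*(P2*P3))], P4, which is the overall transfer function T(s) = C(s)/R(s) in lowest terms

Answer: (4*s^2 + 8*s - 12)/(s^3 - 14*s^2 - 11*s - 24)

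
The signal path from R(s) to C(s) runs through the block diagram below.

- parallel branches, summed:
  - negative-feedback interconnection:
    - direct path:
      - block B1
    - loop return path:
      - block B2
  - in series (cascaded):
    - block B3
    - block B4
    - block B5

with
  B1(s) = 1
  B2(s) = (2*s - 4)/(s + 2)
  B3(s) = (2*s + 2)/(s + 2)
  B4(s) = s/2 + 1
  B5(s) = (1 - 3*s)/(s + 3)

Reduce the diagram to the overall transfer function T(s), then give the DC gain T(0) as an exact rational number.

[1] apply the feedback formula to B1, B2; result (s + 2)/(3*s - 2)
[2] multiply B3, B4, B5 (series); result (-3*s^2 - 2*s + 1)/(s + 3)
[3] parallel reduction of [B1/(1+B1*B2)], (B3*B4*B5); result (-9*s^3 + s^2 + 12*s + 4)/(3*s^2 + 7*s - 6)
DC gain: substitute s = 0 into T(s) from step 3: T(0) = 4/(-6) = -2/3.

Final answer: -2/3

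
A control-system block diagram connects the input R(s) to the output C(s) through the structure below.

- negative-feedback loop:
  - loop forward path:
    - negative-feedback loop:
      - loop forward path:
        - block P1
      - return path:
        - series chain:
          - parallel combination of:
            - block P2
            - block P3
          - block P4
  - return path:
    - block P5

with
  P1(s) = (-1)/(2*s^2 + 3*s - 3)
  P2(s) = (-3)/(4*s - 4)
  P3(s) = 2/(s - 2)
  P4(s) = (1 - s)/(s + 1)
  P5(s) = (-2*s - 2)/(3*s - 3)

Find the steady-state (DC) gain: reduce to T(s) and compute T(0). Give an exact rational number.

The answer is 12/41.

Reasoning:
[1] sum the parallel branches P2, P3 = (5*s - 2)/(4*s^2 - 12*s + 8)
[2] cascade (P2+P3), P4 = (2 - 5*s)/(4*s^2 - 4*s - 8)
[3] feedback reduction of P1, ((P2+P3)*P4) = (-4*s^2 + 4*s + 8)/(8*s^4 + 4*s^3 - 40*s^2 - 7*s + 22)
[4] collapse the loop ([P1/(1+P1*((P2+P3)*P4))] forward, P5 return) = (-12*s^3 + 24*s^2 + 12*s - 24)/(24*s^5 - 12*s^4 - 124*s^3 + 99*s^2 + 63*s - 82)
Step 4 gives the overall T(s). Then T(0) = -24/(-82) = 12/41.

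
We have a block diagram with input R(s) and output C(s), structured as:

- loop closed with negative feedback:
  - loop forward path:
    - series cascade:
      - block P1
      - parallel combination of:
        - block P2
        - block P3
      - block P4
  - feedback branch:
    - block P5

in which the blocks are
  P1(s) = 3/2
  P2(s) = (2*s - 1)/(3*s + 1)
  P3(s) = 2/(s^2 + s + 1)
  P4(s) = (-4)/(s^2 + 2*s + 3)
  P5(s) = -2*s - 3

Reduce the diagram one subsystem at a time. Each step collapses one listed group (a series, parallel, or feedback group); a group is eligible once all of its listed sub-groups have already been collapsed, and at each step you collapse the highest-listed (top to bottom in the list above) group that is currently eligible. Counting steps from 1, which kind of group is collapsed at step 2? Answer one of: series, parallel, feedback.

Step 1. sum the parallel branches P2, P3
Step 2. multiply P1, (P2+P3), P4 (series)
Step 3. apply the feedback formula to (P1*(P2+P3)*P4), P5
The group at step 2 is a series group.

Hence the answer: series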